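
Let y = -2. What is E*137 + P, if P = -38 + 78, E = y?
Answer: -234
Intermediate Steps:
E = -2
P = 40
E*137 + P = -2*137 + 40 = -274 + 40 = -234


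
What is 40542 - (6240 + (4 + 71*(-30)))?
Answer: 36428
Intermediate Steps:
40542 - (6240 + (4 + 71*(-30))) = 40542 - (6240 + (4 - 2130)) = 40542 - (6240 - 2126) = 40542 - 1*4114 = 40542 - 4114 = 36428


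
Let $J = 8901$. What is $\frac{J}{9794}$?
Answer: $\frac{8901}{9794} \approx 0.90882$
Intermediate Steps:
$\frac{J}{9794} = \frac{8901}{9794}$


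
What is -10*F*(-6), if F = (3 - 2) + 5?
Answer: 360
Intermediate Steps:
F = 6 (F = 1 + 5 = 6)
-10*F*(-6) = -10*6*(-6) = -60*(-6) = 360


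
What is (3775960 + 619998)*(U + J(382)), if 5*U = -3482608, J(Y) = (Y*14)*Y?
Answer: 29593905764976/5 ≈ 5.9188e+12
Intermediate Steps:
J(Y) = 14*Y**2 (J(Y) = (14*Y)*Y = 14*Y**2)
U = -3482608/5 (U = (1/5)*(-3482608) = -3482608/5 ≈ -6.9652e+5)
(3775960 + 619998)*(U + J(382)) = (3775960 + 619998)*(-3482608/5 + 14*382**2) = 4395958*(-3482608/5 + 14*145924) = 4395958*(-3482608/5 + 2042936) = 4395958*(6732072/5) = 29593905764976/5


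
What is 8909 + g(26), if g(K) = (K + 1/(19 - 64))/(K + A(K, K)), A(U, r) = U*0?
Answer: 10424699/1170 ≈ 8910.0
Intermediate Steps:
A(U, r) = 0
g(K) = (-1/45 + K)/K (g(K) = (K + 1/(19 - 64))/(K + 0) = (K + 1/(-45))/K = (K - 1/45)/K = (-1/45 + K)/K)
8909 + g(26) = 8909 + (-1/45 + 26)/26 = 8909 + (1/26)*(1169/45) = 8909 + 1169/1170 = 10424699/1170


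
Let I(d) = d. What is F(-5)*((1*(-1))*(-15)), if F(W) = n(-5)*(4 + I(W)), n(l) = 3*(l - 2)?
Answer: 315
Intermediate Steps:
n(l) = -6 + 3*l (n(l) = 3*(-2 + l) = -6 + 3*l)
F(W) = -84 - 21*W (F(W) = (-6 + 3*(-5))*(4 + W) = (-6 - 15)*(4 + W) = -21*(4 + W) = -84 - 21*W)
F(-5)*((1*(-1))*(-15)) = (-84 - 21*(-5))*((1*(-1))*(-15)) = (-84 + 105)*(-1*(-15)) = 21*15 = 315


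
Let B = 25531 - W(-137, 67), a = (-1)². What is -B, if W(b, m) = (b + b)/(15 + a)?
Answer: -204385/8 ≈ -25548.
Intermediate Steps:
a = 1
W(b, m) = b/8 (W(b, m) = (b + b)/(15 + 1) = (2*b)/16 = (2*b)*(1/16) = b/8)
B = 204385/8 (B = 25531 - (-137)/8 = 25531 - 1*(-137/8) = 25531 + 137/8 = 204385/8 ≈ 25548.)
-B = -1*204385/8 = -204385/8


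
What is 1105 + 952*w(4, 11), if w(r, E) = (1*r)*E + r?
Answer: 46801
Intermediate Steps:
w(r, E) = r + E*r (w(r, E) = r*E + r = E*r + r = r + E*r)
1105 + 952*w(4, 11) = 1105 + 952*(4*(1 + 11)) = 1105 + 952*(4*12) = 1105 + 952*48 = 1105 + 45696 = 46801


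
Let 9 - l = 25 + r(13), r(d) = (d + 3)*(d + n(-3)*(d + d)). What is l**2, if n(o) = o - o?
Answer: 50176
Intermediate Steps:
n(o) = 0
r(d) = d*(3 + d) (r(d) = (d + 3)*(d + 0*(d + d)) = (3 + d)*(d + 0*(2*d)) = (3 + d)*(d + 0) = (3 + d)*d = d*(3 + d))
l = -224 (l = 9 - (25 + 13*(3 + 13)) = 9 - (25 + 13*16) = 9 - (25 + 208) = 9 - 1*233 = 9 - 233 = -224)
l**2 = (-224)**2 = 50176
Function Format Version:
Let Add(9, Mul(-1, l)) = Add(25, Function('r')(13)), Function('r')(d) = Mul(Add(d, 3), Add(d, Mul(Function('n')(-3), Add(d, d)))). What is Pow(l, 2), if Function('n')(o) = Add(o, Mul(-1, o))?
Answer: 50176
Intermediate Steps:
Function('n')(o) = 0
Function('r')(d) = Mul(d, Add(3, d)) (Function('r')(d) = Mul(Add(d, 3), Add(d, Mul(0, Add(d, d)))) = Mul(Add(3, d), Add(d, Mul(0, Mul(2, d)))) = Mul(Add(3, d), Add(d, 0)) = Mul(Add(3, d), d) = Mul(d, Add(3, d)))
l = -224 (l = Add(9, Mul(-1, Add(25, Mul(13, Add(3, 13))))) = Add(9, Mul(-1, Add(25, Mul(13, 16)))) = Add(9, Mul(-1, Add(25, 208))) = Add(9, Mul(-1, 233)) = Add(9, -233) = -224)
Pow(l, 2) = Pow(-224, 2) = 50176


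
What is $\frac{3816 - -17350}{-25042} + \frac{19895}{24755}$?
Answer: $- \frac{135546}{3262709} \approx -0.041544$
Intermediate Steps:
$\frac{3816 - -17350}{-25042} + \frac{19895}{24755} = \left(3816 + 17350\right) \left(- \frac{1}{25042}\right) + 19895 \cdot \frac{1}{24755} = 21166 \left(- \frac{1}{25042}\right) + \frac{3979}{4951} = - \frac{557}{659} + \frac{3979}{4951} = - \frac{135546}{3262709}$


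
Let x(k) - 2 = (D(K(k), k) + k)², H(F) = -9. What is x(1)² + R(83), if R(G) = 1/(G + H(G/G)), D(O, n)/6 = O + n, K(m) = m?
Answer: 2163835/74 ≈ 29241.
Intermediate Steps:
D(O, n) = 6*O + 6*n (D(O, n) = 6*(O + n) = 6*O + 6*n)
R(G) = 1/(-9 + G) (R(G) = 1/(G - 9) = 1/(-9 + G))
x(k) = 2 + 169*k² (x(k) = 2 + ((6*k + 6*k) + k)² = 2 + (12*k + k)² = 2 + (13*k)² = 2 + 169*k²)
x(1)² + R(83) = (2 + 169*1²)² + 1/(-9 + 83) = (2 + 169*1)² + 1/74 = (2 + 169)² + 1/74 = 171² + 1/74 = 29241 + 1/74 = 2163835/74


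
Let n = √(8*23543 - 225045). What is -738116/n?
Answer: 738116*I*√749/5243 ≈ 3852.9*I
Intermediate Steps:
n = 7*I*√749 (n = √(188344 - 225045) = √(-36701) = 7*I*√749 ≈ 191.57*I)
-738116/n = -738116*(-I*√749/5243) = -(-738116)*I*√749/5243 = 738116*I*√749/5243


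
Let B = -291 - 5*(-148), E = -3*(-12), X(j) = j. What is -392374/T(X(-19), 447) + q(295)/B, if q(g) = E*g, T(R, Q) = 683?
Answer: -168922466/306667 ≈ -550.83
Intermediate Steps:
E = 36
B = 449 (B = -291 + 740 = 449)
q(g) = 36*g
-392374/T(X(-19), 447) + q(295)/B = -392374/683 + (36*295)/449 = -392374*1/683 + 10620*(1/449) = -392374/683 + 10620/449 = -168922466/306667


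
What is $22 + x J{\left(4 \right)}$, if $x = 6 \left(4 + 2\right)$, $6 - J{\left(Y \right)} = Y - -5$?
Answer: $-86$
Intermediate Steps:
$J{\left(Y \right)} = 1 - Y$ ($J{\left(Y \right)} = 6 - \left(Y - -5\right) = 6 - \left(Y + 5\right) = 6 - \left(5 + Y\right) = 1 - Y$)
$x = 36$ ($x = 6 \cdot 6 = 36$)
$22 + x J{\left(4 \right)} = 22 + 36 \left(1 - 4\right) = 22 + 36 \left(-3\right) = 22 - 108 = -86$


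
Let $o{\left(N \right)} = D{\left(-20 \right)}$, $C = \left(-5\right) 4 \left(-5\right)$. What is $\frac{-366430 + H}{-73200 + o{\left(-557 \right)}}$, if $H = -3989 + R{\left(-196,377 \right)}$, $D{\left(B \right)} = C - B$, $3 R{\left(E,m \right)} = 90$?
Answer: $\frac{123463}{24360} \approx 5.0683$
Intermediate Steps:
$C = 100$ ($C = \left(-20\right) \left(-5\right) = 100$)
$R{\left(E,m \right)} = 30$ ($R{\left(E,m \right)} = \frac{1}{3} \cdot 90 = 30$)
$D{\left(B \right)} = 100 - B$
$H = -3959$ ($H = -3989 + 30 = -3959$)
$o{\left(N \right)} = 120$ ($o{\left(N \right)} = 100 - -20 = 100 + 20 = 120$)
$\frac{-366430 + H}{-73200 + o{\left(-557 \right)}} = \frac{-366430 - 3959}{-73200 + 120} = - \frac{370389}{-73080} = \left(-370389\right) \left(- \frac{1}{73080}\right) = \frac{123463}{24360}$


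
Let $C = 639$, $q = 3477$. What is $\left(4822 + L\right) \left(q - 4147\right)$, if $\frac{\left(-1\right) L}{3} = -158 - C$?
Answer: $-4832710$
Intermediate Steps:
$L = 2391$ ($L = - 3 \left(-158 - 639\right) = \left(-3\right) \left(-797\right) = 2391$)
$\left(4822 + L\right) \left(q - 4147\right) = \left(4822 + 2391\right) \left(3477 - 4147\right) = 7213 \left(-670\right) = -4832710$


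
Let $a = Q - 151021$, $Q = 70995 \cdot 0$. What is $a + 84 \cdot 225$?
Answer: $-132121$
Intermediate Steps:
$Q = 0$
$a = -151021$ ($a = 0 - 151021 = -151021$)
$a + 84 \cdot 225 = -151021 + 84 \cdot 225 = -151021 + 18900 = -132121$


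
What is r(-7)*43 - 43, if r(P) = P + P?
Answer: -645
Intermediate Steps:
r(P) = 2*P
r(-7)*43 - 43 = (2*(-7))*43 - 43 = -14*43 - 43 = -602 - 43 = -645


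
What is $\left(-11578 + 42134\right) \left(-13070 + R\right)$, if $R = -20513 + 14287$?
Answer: $-589608576$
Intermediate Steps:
$R = -6226$
$\left(-11578 + 42134\right) \left(-13070 + R\right) = \left(-11578 + 42134\right) \left(-13070 - 6226\right) = 30556 \left(-19296\right) = -589608576$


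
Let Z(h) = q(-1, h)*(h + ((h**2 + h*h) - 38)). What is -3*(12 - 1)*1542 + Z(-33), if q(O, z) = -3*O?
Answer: -44565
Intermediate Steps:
Z(h) = -114 + 3*h + 6*h**2 (Z(h) = (-3*(-1))*(h + ((h**2 + h*h) - 38)) = 3*(h + ((h**2 + h**2) - 38)) = 3*(h + (2*h**2 - 38)) = 3*(h + (-38 + 2*h**2)) = 3*(-38 + h + 2*h**2) = -114 + 3*h + 6*h**2)
-3*(12 - 1)*1542 + Z(-33) = -3*(12 - 1)*1542 + (-114 + 3*(-33) + 6*(-33)**2) = -3*11*1542 + (-114 - 99 + 6*1089) = -33*1542 + (-114 - 99 + 6534) = -50886 + 6321 = -44565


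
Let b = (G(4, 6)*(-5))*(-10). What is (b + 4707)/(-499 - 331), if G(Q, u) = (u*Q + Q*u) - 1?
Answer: -7057/830 ≈ -8.5024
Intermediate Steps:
G(Q, u) = -1 + 2*Q*u (G(Q, u) = (Q*u + Q*u) - 1 = 2*Q*u - 1 = -1 + 2*Q*u)
b = 2350 (b = ((-1 + 2*4*6)*(-5))*(-10) = ((-1 + 48)*(-5))*(-10) = (47*(-5))*(-10) = -235*(-10) = 2350)
(b + 4707)/(-499 - 331) = (2350 + 4707)/(-499 - 331) = 7057/(-830) = 7057*(-1/830) = -7057/830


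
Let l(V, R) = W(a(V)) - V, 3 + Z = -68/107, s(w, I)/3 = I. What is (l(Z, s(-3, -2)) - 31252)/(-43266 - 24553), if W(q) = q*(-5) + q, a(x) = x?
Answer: 3342019/7256633 ≈ 0.46055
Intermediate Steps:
s(w, I) = 3*I
W(q) = -4*q (W(q) = -5*q + q = -4*q)
Z = -389/107 (Z = -3 - 68/107 = -389/107 ≈ -3.6355)
l(V, R) = -5*V (l(V, R) = -4*V - V = -5*V)
(l(Z, s(-3, -2)) - 31252)/(-43266 - 24553) = (-5*(-389/107) - 31252)/(-43266 - 24553) = (1945/107 - 31252)/(-67819) = -3342019/107*(-1/67819) = 3342019/7256633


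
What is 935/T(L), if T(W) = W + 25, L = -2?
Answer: 935/23 ≈ 40.652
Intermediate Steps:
T(W) = 25 + W
935/T(L) = 935/(25 - 2) = 935/23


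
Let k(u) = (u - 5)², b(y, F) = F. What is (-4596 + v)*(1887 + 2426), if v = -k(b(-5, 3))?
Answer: -19839800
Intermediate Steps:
k(u) = (-5 + u)²
v = -4 (v = -(-5 + 3)² = -1*(-2)² = -1*4 = -4)
(-4596 + v)*(1887 + 2426) = (-4596 - 4)*(1887 + 2426) = -4600*4313 = -19839800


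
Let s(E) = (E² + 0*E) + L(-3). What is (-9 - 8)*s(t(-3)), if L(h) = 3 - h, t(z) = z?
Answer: -255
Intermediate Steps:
s(E) = 6 + E² (s(E) = (E² + 0*E) + (3 - 1*(-3)) = (E² + 0) + (3 + 3) = E² + 6 = 6 + E²)
(-9 - 8)*s(t(-3)) = (-9 - 8)*(6 + (-3)²) = -17*(6 + 9) = -17*15 = -255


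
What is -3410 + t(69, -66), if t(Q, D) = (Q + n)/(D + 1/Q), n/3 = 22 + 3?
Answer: -15535666/4553 ≈ -3412.2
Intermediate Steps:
n = 75 (n = 3*(22 + 3) = 3*25 = 75)
t(Q, D) = (75 + Q)/(D + 1/Q) (t(Q, D) = (Q + 75)/(D + 1/Q) = (75 + Q)/(D + 1/Q))
-3410 + t(69, -66) = -3410 + 69*(75 + 69)/(1 - 66*69) = -3410 + 69*144/(1 - 4554) = -3410 + 69*144/(-4553) = -3410 + 69*(-1/4553)*144 = -3410 - 9936/4553 = -15535666/4553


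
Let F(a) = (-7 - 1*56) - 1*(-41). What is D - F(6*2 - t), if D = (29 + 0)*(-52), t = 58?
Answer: -1486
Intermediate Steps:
F(a) = -22 (F(a) = (-7 - 56) + 41 = -63 + 41 = -22)
D = -1508 (D = 29*(-52) = -1508)
D - F(6*2 - t) = -1508 - 1*(-22) = -1508 + 22 = -1486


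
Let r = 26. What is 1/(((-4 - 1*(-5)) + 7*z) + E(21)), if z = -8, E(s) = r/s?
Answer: -21/1129 ≈ -0.018601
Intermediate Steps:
E(s) = 26/s
1/(((-4 - 1*(-5)) + 7*z) + E(21)) = 1/(((-4 - 1*(-5)) + 7*(-8)) + 26/21) = 1/(((-4 + 5) - 56) + 26*(1/21)) = 1/((1 - 56) + 26/21) = 1/(-55 + 26/21) = 1/(-1129/21) = -21/1129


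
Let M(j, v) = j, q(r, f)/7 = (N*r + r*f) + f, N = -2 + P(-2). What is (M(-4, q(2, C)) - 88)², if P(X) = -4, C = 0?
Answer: 8464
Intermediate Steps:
N = -6 (N = -2 - 4 = -6)
q(r, f) = -42*r + 7*f + 7*f*r (q(r, f) = 7*((-6*r + r*f) + f) = 7*((-6*r + f*r) + f) = 7*(f - 6*r + f*r) = -42*r + 7*f + 7*f*r)
(M(-4, q(2, C)) - 88)² = (-4 - 88)² = (-92)² = 8464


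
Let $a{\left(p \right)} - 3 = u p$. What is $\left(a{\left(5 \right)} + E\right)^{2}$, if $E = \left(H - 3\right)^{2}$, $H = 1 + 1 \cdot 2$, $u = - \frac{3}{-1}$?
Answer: $324$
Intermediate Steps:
$u = 3$ ($u = \left(-3\right) \left(-1\right) = 3$)
$H = 3$ ($H = 1 + 2 = 3$)
$a{\left(p \right)} = 3 + 3 p$
$E = 0$ ($E = \left(3 - 3\right)^{2} = 0^{2} = 0$)
$\left(a{\left(5 \right)} + E\right)^{2} = \left(\left(3 + 3 \cdot 5\right) + 0\right)^{2} = \left(\left(3 + 15\right) + 0\right)^{2} = \left(18 + 0\right)^{2} = 18^{2} = 324$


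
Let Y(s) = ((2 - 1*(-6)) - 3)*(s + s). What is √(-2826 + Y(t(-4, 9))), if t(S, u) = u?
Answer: 12*I*√19 ≈ 52.307*I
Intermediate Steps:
Y(s) = 10*s (Y(s) = ((2 + 6) - 3)*(2*s) = (8 - 3)*(2*s) = 5*(2*s) = 10*s)
√(-2826 + Y(t(-4, 9))) = √(-2826 + 10*9) = √(-2826 + 90) = √(-2736) = 12*I*√19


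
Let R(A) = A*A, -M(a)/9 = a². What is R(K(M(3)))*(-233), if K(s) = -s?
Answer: -1528713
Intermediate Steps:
M(a) = -9*a²
R(A) = A²
R(K(M(3)))*(-233) = (-(-9)*3²)²*(-233) = (-(-9)*9)²*(-233) = (-1*(-81))²*(-233) = 81²*(-233) = 6561*(-233) = -1528713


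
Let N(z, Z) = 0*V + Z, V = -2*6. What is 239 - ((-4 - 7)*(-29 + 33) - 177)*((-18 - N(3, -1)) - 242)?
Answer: -57000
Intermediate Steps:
V = -12
N(z, Z) = Z (N(z, Z) = 0*(-12) + Z = 0 + Z = Z)
239 - ((-4 - 7)*(-29 + 33) - 177)*((-18 - N(3, -1)) - 242) = 239 - ((-4 - 7)*(-29 + 33) - 177)*((-18 - 1*(-1)) - 242) = 239 - (-11*4 - 177)*((-18 + 1) - 242) = 239 - (-44 - 177)*(-17 - 242) = 239 - (-221)*(-259) = 239 - 1*57239 = 239 - 57239 = -57000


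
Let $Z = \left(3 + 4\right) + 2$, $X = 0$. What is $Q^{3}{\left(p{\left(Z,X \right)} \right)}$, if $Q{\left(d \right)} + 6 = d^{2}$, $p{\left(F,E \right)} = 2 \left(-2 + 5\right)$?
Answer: $27000$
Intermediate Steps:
$Z = 9$ ($Z = 7 + 2 = 9$)
$p{\left(F,E \right)} = 6$ ($p{\left(F,E \right)} = 2 \cdot 3 = 6$)
$Q{\left(d \right)} = -6 + d^{2}$
$Q^{3}{\left(p{\left(Z,X \right)} \right)} = \left(-6 + 6^{2}\right)^{3} = \left(-6 + 36\right)^{3} = 30^{3} = 27000$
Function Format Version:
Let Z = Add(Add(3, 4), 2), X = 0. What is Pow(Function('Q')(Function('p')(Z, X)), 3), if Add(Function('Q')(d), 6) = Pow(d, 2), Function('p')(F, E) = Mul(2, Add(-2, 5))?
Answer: 27000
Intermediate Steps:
Z = 9 (Z = Add(7, 2) = 9)
Function('p')(F, E) = 6 (Function('p')(F, E) = Mul(2, 3) = 6)
Function('Q')(d) = Add(-6, Pow(d, 2))
Pow(Function('Q')(Function('p')(Z, X)), 3) = Pow(Add(-6, Pow(6, 2)), 3) = Pow(Add(-6, 36), 3) = Pow(30, 3) = 27000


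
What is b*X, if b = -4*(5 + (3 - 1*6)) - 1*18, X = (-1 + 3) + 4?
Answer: -156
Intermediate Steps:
X = 6 (X = 2 + 4 = 6)
b = -26 (b = -4*(5 + (3 - 6)) - 18 = -4*(5 - 3) - 18 = -4*2 - 18 = -8 - 18 = -26)
b*X = -26*6 = -156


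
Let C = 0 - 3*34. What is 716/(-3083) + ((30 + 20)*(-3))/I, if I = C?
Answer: 64903/52411 ≈ 1.2383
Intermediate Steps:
C = -102 (C = 0 - 102 = -102)
I = -102
716/(-3083) + ((30 + 20)*(-3))/I = 716/(-3083) + ((30 + 20)*(-3))/(-102) = 716*(-1/3083) + (50*(-3))*(-1/102) = -716/3083 - 150*(-1/102) = -716/3083 + 25/17 = 64903/52411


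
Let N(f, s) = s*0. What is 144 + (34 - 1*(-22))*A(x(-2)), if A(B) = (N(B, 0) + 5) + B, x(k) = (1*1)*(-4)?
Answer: 200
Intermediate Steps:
x(k) = -4 (x(k) = 1*(-4) = -4)
N(f, s) = 0
A(B) = 5 + B (A(B) = (0 + 5) + B = 5 + B)
144 + (34 - 1*(-22))*A(x(-2)) = 144 + (34 - 1*(-22))*(5 - 4) = 144 + (34 + 22)*1 = 144 + 56*1 = 144 + 56 = 200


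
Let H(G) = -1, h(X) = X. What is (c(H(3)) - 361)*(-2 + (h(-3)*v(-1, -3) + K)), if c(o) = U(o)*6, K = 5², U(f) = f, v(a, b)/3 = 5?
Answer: 8074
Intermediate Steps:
v(a, b) = 15 (v(a, b) = 3*5 = 15)
K = 25
c(o) = 6*o (c(o) = o*6 = 6*o)
(c(H(3)) - 361)*(-2 + (h(-3)*v(-1, -3) + K)) = (6*(-1) - 361)*(-2 + (-3*15 + 25)) = (-6 - 361)*(-2 + (-45 + 25)) = -367*(-2 - 20) = -367*(-22) = 8074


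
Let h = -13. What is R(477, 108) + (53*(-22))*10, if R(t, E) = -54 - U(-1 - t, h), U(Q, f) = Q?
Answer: -11236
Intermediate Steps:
R(t, E) = -53 + t (R(t, E) = -54 - (-1 - t) = -54 + (1 + t) = -53 + t)
R(477, 108) + (53*(-22))*10 = (-53 + 477) + (53*(-22))*10 = 424 - 1166*10 = 424 - 11660 = -11236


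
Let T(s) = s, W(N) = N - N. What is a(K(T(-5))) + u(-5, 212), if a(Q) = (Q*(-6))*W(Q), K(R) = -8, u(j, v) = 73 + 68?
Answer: 141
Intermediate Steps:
u(j, v) = 141
W(N) = 0
a(Q) = 0 (a(Q) = (Q*(-6))*0 = -6*Q*0 = 0)
a(K(T(-5))) + u(-5, 212) = 0 + 141 = 141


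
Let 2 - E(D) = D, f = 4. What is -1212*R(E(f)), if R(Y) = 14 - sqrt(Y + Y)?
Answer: -16968 + 2424*I ≈ -16968.0 + 2424.0*I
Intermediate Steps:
E(D) = 2 - D
R(Y) = 14 - sqrt(2)*sqrt(Y) (R(Y) = 14 - sqrt(2*Y) = 14 - sqrt(2)*sqrt(Y))
-1212*R(E(f)) = -1212*(14 - sqrt(2)*sqrt(2 - 1*4)) = -1212*(14 - sqrt(2)*sqrt(2 - 4)) = -1212*(14 - sqrt(2)*sqrt(-2)) = -1212*(14 - sqrt(2)*I*sqrt(2)) = -1212*(14 - 2*I) = -16968 + 2424*I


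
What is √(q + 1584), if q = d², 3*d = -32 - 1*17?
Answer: √16657/3 ≈ 43.021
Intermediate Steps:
d = -49/3 (d = (-32 - 1*17)/3 = (-32 - 17)/3 = (⅓)*(-49) = -49/3 ≈ -16.333)
q = 2401/9 (q = (-49/3)² = 2401/9 ≈ 266.78)
√(q + 1584) = √(2401/9 + 1584) = √(16657/9) = √16657/3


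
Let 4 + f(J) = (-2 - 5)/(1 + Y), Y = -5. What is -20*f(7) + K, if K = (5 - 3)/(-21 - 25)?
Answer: 1034/23 ≈ 44.957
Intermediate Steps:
K = -1/23 (K = 2/(-46) = 2*(-1/46) = -1/23 ≈ -0.043478)
f(J) = -9/4 (f(J) = -4 + (-2 - 5)/(1 - 5) = -4 - 7/(-4) = -4 - 7*(-1/4) = -4 + 7/4 = -9/4)
-20*f(7) + K = -20*(-9/4) - 1/23 = 45 - 1/23 = 1034/23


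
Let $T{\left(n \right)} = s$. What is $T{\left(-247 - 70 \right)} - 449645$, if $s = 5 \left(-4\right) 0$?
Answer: $-449645$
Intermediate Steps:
$s = 0$ ($s = \left(-20\right) 0 = 0$)
$T{\left(n \right)} = 0$
$T{\left(-247 - 70 \right)} - 449645 = 0 - 449645 = -449645$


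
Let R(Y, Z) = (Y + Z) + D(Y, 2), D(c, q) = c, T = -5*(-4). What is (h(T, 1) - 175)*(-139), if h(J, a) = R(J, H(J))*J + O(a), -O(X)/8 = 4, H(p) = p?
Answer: -138027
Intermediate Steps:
T = 20
O(X) = -32 (O(X) = -8*4 = -32)
R(Y, Z) = Z + 2*Y (R(Y, Z) = (Y + Z) + Y = Z + 2*Y)
h(J, a) = -32 + 3*J² (h(J, a) = (J + 2*J)*J - 32 = (3*J)*J - 32 = 3*J² - 32 = -32 + 3*J²)
(h(T, 1) - 175)*(-139) = ((-32 + 3*20²) - 175)*(-139) = ((-32 + 3*400) - 175)*(-139) = ((-32 + 1200) - 175)*(-139) = (1168 - 175)*(-139) = 993*(-139) = -138027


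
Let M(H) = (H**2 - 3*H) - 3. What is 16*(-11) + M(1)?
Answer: -181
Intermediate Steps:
M(H) = -3 + H**2 - 3*H
16*(-11) + M(1) = 16*(-11) + (-3 + 1**2 - 3*1) = -176 + (-3 + 1 - 3) = -176 - 5 = -181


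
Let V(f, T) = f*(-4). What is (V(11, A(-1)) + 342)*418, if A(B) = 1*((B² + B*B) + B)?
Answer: 124564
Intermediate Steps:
A(B) = B + 2*B² (A(B) = 1*((B² + B²) + B) = 1*(2*B² + B) = 1*(B + 2*B²) = B + 2*B²)
V(f, T) = -4*f
(V(11, A(-1)) + 342)*418 = (-4*11 + 342)*418 = (-44 + 342)*418 = 298*418 = 124564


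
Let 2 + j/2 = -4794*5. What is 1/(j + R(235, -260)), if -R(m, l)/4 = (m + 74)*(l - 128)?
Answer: 1/431624 ≈ 2.3168e-6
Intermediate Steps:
R(m, l) = -4*(-128 + l)*(74 + m) (R(m, l) = -4*(m + 74)*(l - 128) = -4*(74 + m)*(-128 + l) = -4*(-128 + l)*(74 + m))
j = -47944 (j = -4 + 2*(-4794*5) = -4 + 2*(-102*235) = -4 + 2*(-23970) = -4 - 47940 = -47944)
1/(j + R(235, -260)) = 1/(-47944 + (37888 - 296*(-260) + 512*235 - 4*(-260)*235)) = 1/(-47944 + (37888 + 76960 + 120320 + 244400)) = 1/(-47944 + 479568) = 1/431624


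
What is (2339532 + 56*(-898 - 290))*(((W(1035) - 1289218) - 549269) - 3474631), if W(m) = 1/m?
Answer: -1388824923391724/115 ≈ -1.2077e+13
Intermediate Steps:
(2339532 + 56*(-898 - 290))*(((W(1035) - 1289218) - 549269) - 3474631) = (2339532 + 56*(-898 - 290))*(((1/1035 - 1289218) - 549269) - 3474631) = (2339532 + 56*(-1188))*(((1/1035 - 1289218) - 549269) - 3474631) = (2339532 - 66528)*((-1334340629/1035 - 549269) - 3474631) = 2273004*(-1902834044/1035 - 3474631) = 2273004*(-5499077129/1035) = -1388824923391724/115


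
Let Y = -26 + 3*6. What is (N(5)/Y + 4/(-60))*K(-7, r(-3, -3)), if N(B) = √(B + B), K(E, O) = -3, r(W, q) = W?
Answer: ⅕ + 3*√10/8 ≈ 1.3859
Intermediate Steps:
N(B) = √2*√B (N(B) = √(2*B) = √2*√B)
Y = -8 (Y = -26 + 18 = -8)
(N(5)/Y + 4/(-60))*K(-7, r(-3, -3)) = ((√2*√5)/(-8) + 4/(-60))*(-3) = (√10*(-⅛) + 4*(-1/60))*(-3) = (-√10/8 - 1/15)*(-3) = (-1/15 - √10/8)*(-3) = ⅕ + 3*√10/8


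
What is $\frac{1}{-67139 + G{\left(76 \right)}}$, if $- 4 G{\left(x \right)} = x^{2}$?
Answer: $- \frac{1}{68583} \approx -1.4581 \cdot 10^{-5}$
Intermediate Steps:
$G{\left(x \right)} = - \frac{x^{2}}{4}$
$\frac{1}{-67139 + G{\left(76 \right)}} = \frac{1}{-67139 - \frac{76^{2}}{4}} = \frac{1}{-67139 - 1444} = \frac{1}{-68583} = - \frac{1}{68583}$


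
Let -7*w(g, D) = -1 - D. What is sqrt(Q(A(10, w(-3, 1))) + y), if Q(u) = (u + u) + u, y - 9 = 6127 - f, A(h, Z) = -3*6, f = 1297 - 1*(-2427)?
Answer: 3*sqrt(262) ≈ 48.559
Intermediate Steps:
w(g, D) = 1/7 + D/7 (w(g, D) = -(-1 - D)/7 = 1/7 + D/7)
f = 3724 (f = 1297 + 2427 = 3724)
A(h, Z) = -18
y = 2412 (y = 9 + (6127 - 1*3724) = 9 + (6127 - 3724) = 9 + 2403 = 2412)
Q(u) = 3*u (Q(u) = 2*u + u = 3*u)
sqrt(Q(A(10, w(-3, 1))) + y) = sqrt(3*(-18) + 2412) = sqrt(-54 + 2412) = sqrt(2358) = 3*sqrt(262)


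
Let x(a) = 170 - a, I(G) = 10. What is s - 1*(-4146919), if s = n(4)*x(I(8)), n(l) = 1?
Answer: 4147079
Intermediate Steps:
s = 160 (s = 1*(170 - 1*10) = 1*(170 - 10) = 1*160 = 160)
s - 1*(-4146919) = 160 - 1*(-4146919) = 160 + 4146919 = 4147079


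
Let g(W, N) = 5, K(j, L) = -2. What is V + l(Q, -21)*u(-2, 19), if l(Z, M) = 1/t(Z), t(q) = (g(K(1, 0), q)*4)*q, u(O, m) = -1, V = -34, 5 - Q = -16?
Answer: -14281/420 ≈ -34.002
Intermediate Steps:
Q = 21 (Q = 5 - 1*(-16) = 5 + 16 = 21)
t(q) = 20*q (t(q) = (5*4)*q = 20*q)
l(Z, M) = 1/(20*Z)
V + l(Q, -21)*u(-2, 19) = -34 + ((1/20)/21)*(-1) = -34 + ((1/20)*(1/21))*(-1) = -34 + (1/420)*(-1) = -34 - 1/420 = -14281/420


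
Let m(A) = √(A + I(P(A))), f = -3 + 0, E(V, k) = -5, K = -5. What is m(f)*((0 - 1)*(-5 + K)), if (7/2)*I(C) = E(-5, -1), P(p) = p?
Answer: 10*I*√217/7 ≈ 21.044*I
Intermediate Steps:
I(C) = -10/7 (I(C) = (2/7)*(-5) = -10/7)
f = -3
m(A) = √(-10/7 + A) (m(A) = √(A - 10/7) = √(-10/7 + A))
m(f)*((0 - 1)*(-5 + K)) = (√(-70 + 49*(-3))/7)*((0 - 1)*(-5 - 5)) = (√(-70 - 147)/7)*(-1*(-10)) = (√(-217)/7)*10 = ((I*√217)/7)*10 = (I*√217/7)*10 = 10*I*√217/7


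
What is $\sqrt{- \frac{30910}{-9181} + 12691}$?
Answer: $\frac{\sqrt{1070017832561}}{9181} \approx 112.67$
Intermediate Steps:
$\sqrt{- \frac{30910}{-9181} + 12691} = \sqrt{\left(-30910\right) \left(- \frac{1}{9181}\right) + 12691} = \sqrt{\frac{30910}{9181} + 12691} = \sqrt{\frac{116546981}{9181}} = \frac{\sqrt{1070017832561}}{9181}$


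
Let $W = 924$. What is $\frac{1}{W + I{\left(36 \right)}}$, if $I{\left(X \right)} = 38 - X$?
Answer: $\frac{1}{926} \approx 0.0010799$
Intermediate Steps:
$\frac{1}{W + I{\left(36 \right)}} = \frac{1}{924 + \left(38 - 36\right)} = \frac{1}{924 + 2} = \frac{1}{926}$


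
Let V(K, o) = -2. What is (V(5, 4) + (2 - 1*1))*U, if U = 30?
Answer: -30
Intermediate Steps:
(V(5, 4) + (2 - 1*1))*U = (-2 + (2 - 1*1))*30 = (-2 + (2 - 1))*30 = (-2 + 1)*30 = -1*30 = -30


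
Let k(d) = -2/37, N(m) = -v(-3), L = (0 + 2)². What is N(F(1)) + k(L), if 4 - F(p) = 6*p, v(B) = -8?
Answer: 294/37 ≈ 7.9459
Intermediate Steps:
L = 4 (L = 2² = 4)
F(p) = 4 - 6*p
N(m) = 8 (N(m) = -1*(-8) = 8)
k(d) = -2/37 (k(d) = -2*1/37 = -2/37)
N(F(1)) + k(L) = 8 - 2/37 = 294/37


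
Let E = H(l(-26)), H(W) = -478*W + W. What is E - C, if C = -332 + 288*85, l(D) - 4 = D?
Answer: -13654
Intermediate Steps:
l(D) = 4 + D
H(W) = -477*W
C = 24148 (C = -332 + 24480 = 24148)
E = 10494 (E = -477*(4 - 26) = -477*(-22) = 10494)
E - C = 10494 - 1*24148 = 10494 - 24148 = -13654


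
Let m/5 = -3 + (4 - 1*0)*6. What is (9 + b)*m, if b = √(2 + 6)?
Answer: 945 + 210*√2 ≈ 1242.0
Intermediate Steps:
m = 105 (m = 5*(-3 + (4 - 1*0)*6) = 5*(-3 + (4 + 0)*6) = 5*(-3 + 4*6) = 5*(-3 + 24) = 5*21 = 105)
b = 2*√2 (b = √8 = 2*√2 ≈ 2.8284)
(9 + b)*m = (9 + 2*√2)*105 = 945 + 210*√2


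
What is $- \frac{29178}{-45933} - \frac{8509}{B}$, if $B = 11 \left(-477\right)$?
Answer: $\frac{181313621}{80336817} \approx 2.2569$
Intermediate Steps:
$B = -5247$
$- \frac{29178}{-45933} - \frac{8509}{B} = - \frac{29178}{-45933} - \frac{8509}{-5247} = \left(-29178\right) \left(- \frac{1}{45933}\right) - - \frac{8509}{5247} = \frac{9726}{15311} + \frac{8509}{5247} = \frac{181313621}{80336817}$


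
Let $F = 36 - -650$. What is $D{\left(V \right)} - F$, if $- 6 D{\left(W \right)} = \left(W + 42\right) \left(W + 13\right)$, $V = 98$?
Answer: $-3276$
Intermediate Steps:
$F = 686$ ($F = 36 + 650 = 686$)
$D{\left(W \right)} = - \frac{\left(13 + W\right) \left(42 + W\right)}{6}$ ($D{\left(W \right)} = - \frac{\left(W + 42\right) \left(W + 13\right)}{6} = - \frac{\left(42 + W\right) \left(13 + W\right)}{6} = - \frac{\left(13 + W\right) \left(42 + W\right)}{6}$)
$D{\left(V \right)} - F = \left(-91 - \frac{2695}{3} - \frac{98^{2}}{6}\right) - 686 = \left(-91 - \frac{2695}{3} - \frac{4802}{3}\right) - 686 = -2590 - 686 = -3276$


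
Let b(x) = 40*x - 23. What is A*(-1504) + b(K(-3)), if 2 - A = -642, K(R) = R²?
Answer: -968239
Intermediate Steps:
b(x) = -23 + 40*x
A = 644 (A = 2 - 1*(-642) = 2 + 642 = 644)
A*(-1504) + b(K(-3)) = 644*(-1504) + (-23 + 40*(-3)²) = -968576 + (-23 + 40*9) = -968576 + (-23 + 360) = -968576 + 337 = -968239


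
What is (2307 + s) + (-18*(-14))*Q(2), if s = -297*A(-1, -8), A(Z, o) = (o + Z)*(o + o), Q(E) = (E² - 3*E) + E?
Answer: -40461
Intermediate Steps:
Q(E) = E² - 2*E
A(Z, o) = 2*o*(Z + o) (A(Z, o) = (Z + o)*(2*o) = 2*o*(Z + o))
s = -42768 (s = -594*(-8)*(-1 - 8) = -594*(-8)*(-9) = -297*144 = -42768)
(2307 + s) + (-18*(-14))*Q(2) = (2307 - 42768) + (-18*(-14))*(2*(-2 + 2)) = -40461 + 252*(2*0) = -40461 + 252*0 = -40461 + 0 = -40461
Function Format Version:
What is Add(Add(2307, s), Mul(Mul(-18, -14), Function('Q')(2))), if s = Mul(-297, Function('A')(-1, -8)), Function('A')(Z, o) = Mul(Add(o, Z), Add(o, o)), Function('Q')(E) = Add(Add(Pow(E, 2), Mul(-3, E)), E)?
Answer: -40461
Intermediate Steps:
Function('Q')(E) = Add(Pow(E, 2), Mul(-2, E))
Function('A')(Z, o) = Mul(2, o, Add(Z, o)) (Function('A')(Z, o) = Mul(Add(Z, o), Mul(2, o)) = Mul(2, o, Add(Z, o)))
s = -42768 (s = Mul(-297, Mul(2, -8, Add(-1, -8))) = Mul(-297, Mul(2, -8, -9)) = Mul(-297, 144) = -42768)
Add(Add(2307, s), Mul(Mul(-18, -14), Function('Q')(2))) = Add(Add(2307, -42768), Mul(Mul(-18, -14), Mul(2, Add(-2, 2)))) = Add(-40461, Mul(252, Mul(2, 0))) = Add(-40461, Mul(252, 0)) = Add(-40461, 0) = -40461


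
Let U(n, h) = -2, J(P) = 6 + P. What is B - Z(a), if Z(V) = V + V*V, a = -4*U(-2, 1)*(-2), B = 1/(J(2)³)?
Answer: -122879/512 ≈ -240.00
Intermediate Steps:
B = 1/512 (B = 1/((6 + 2)³) = 1/(8³) = 1/512 ≈ 0.0019531)
a = -16 (a = -4*(-2)*(-2) = 8*(-2) = -16)
Z(V) = V + V²
B - Z(a) = 1/512 - (-16)*(1 - 16) = 1/512 - (-16)*(-15) = 1/512 - 1*240 = 1/512 - 240 = -122879/512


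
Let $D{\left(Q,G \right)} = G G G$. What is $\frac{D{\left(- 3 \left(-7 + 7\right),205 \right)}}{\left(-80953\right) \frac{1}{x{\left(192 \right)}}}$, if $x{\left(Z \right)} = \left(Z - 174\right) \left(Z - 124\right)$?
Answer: $- \frac{10544913000}{80953} \approx -1.3026 \cdot 10^{5}$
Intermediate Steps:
$x{\left(Z \right)} = \left(-174 + Z\right) \left(-124 + Z\right)$
$D{\left(Q,G \right)} = G^{3}$ ($D{\left(Q,G \right)} = G^{2} G = G^{3}$)
$\frac{D{\left(- 3 \left(-7 + 7\right),205 \right)}}{\left(-80953\right) \frac{1}{x{\left(192 \right)}}} = \frac{205^{3}}{\left(-80953\right) \frac{1}{21576 + 192^{2} - 57216}} = \frac{8615125}{\left(-80953\right) \frac{1}{21576 + 36864 - 57216}} = \frac{8615125}{\left(-80953\right) \frac{1}{1224}} = \frac{8615125}{- \frac{80953}{1224}} = 8615125 \left(- \frac{1224}{80953}\right) = - \frac{10544913000}{80953}$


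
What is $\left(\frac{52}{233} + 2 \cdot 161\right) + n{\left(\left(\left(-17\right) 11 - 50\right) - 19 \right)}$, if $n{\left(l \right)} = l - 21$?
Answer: $\frac{10537}{233} \approx 45.223$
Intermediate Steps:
$n{\left(l \right)} = -21 + l$ ($n{\left(l \right)} = l - 21 = -21 + l$)
$\left(\frac{52}{233} + 2 \cdot 161\right) + n{\left(\left(\left(-17\right) 11 - 50\right) - 19 \right)} = \left(\frac{52}{233} + 2 \cdot 161\right) - 277 = \left(52 \cdot \frac{1}{233} + 322\right) - 277 = \left(\frac{52}{233} + 322\right) - 277 = \frac{75078}{233} - 277 = \frac{10537}{233}$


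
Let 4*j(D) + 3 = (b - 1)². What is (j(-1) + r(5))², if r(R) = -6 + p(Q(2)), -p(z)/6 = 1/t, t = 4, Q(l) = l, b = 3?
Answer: 841/16 ≈ 52.563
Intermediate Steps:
p(z) = -3/2 (p(z) = -6/4 = -6*¼ = -3/2)
j(D) = ¼ (j(D) = -¾ + (3 - 1)²/4 = -¾ + (¼)*2² = -¾ + (¼)*4 = -¾ + 1 = ¼)
r(R) = -15/2 (r(R) = -6 - 3/2 = -15/2)
(j(-1) + r(5))² = (¼ - 15/2)² = (-29/4)² = 841/16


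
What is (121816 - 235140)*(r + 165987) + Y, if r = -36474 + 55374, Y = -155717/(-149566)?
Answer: -3133726931719891/149566 ≈ -2.0952e+10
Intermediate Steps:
Y = 155717/149566 (Y = -155717*(-1/149566) = 155717/149566 ≈ 1.0411)
r = 18900
(121816 - 235140)*(r + 165987) + Y = (121816 - 235140)*(18900 + 165987) + 155717/149566 = -113324*184887 + 155717/149566 = -20952134388 + 155717/149566 = -3133726931719891/149566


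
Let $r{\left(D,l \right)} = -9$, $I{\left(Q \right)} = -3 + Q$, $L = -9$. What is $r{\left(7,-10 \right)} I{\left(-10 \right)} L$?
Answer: $-1053$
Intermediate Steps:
$r{\left(7,-10 \right)} I{\left(-10 \right)} L = - 9 \left(-3 - 10\right) \left(-9\right) = \left(-9\right) \left(-13\right) \left(-9\right) = 117 \left(-9\right) = -1053$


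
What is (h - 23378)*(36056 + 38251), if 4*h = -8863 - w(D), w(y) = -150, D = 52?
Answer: -7596033075/4 ≈ -1.8990e+9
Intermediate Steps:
h = -8713/4 (h = (-8863 - 1*(-150))/4 = (-8863 + 150)/4 = (¼)*(-8713) = -8713/4 ≈ -2178.3)
(h - 23378)*(36056 + 38251) = (-8713/4 - 23378)*(36056 + 38251) = -102225/4*74307 = -7596033075/4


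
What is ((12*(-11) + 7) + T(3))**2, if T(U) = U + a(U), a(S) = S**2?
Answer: 12769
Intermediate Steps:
T(U) = U + U**2
((12*(-11) + 7) + T(3))**2 = ((12*(-11) + 7) + 3*(1 + 3))**2 = ((-132 + 7) + 3*4)**2 = (-125 + 12)**2 = (-113)**2 = 12769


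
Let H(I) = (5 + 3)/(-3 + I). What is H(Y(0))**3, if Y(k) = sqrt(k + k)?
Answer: -512/27 ≈ -18.963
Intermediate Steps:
Y(k) = sqrt(2)*sqrt(k) (Y(k) = sqrt(2*k) = sqrt(2)*sqrt(k))
H(I) = 8/(-3 + I)
H(Y(0))**3 = (8/(-3 + sqrt(2)*sqrt(0)))**3 = (8/(-3 + sqrt(2)*0))**3 = (8/(-3 + 0))**3 = (8/(-3))**3 = (8*(-1/3))**3 = (-8/3)**3 = -512/27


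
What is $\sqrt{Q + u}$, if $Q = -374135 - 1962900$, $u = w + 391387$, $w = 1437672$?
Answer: $2 i \sqrt{126994} \approx 712.72 i$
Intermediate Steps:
$u = 1829059$ ($u = 1437672 + 391387 = 1829059$)
$Q = -2337035$ ($Q = -374135 - 1962900 = -2337035$)
$\sqrt{Q + u} = \sqrt{-2337035 + 1829059} = \sqrt{-507976} = 2 i \sqrt{126994}$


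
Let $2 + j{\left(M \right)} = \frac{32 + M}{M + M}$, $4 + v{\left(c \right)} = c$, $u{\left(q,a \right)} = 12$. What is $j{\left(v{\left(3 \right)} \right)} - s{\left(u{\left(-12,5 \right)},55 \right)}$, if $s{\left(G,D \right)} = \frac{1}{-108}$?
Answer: $- \frac{1889}{108} \approx -17.491$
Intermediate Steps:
$v{\left(c \right)} = -4 + c$
$s{\left(G,D \right)} = - \frac{1}{108}$
$j{\left(M \right)} = -2 + \frac{32 + M}{2 M}$ ($j{\left(M \right)} = -2 + \frac{32 + M}{M + M} = -2 + \frac{32 + M}{2 M}$)
$j{\left(v{\left(3 \right)} \right)} - s{\left(u{\left(-12,5 \right)},55 \right)} = \left(- \frac{3}{2} + \frac{16}{-4 + 3}\right) - - \frac{1}{108} = \left(- \frac{3}{2} + \frac{16}{-1}\right) + \frac{1}{108} = \left(- \frac{3}{2} + 16 \left(-1\right)\right) + \frac{1}{108} = \left(- \frac{3}{2} - 16\right) + \frac{1}{108} = - \frac{35}{2} + \frac{1}{108} = - \frac{1889}{108}$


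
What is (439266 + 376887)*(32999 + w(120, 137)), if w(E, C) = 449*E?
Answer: 70906556487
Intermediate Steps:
(439266 + 376887)*(32999 + w(120, 137)) = (439266 + 376887)*(32999 + 449*120) = 816153*(32999 + 53880) = 816153*86879 = 70906556487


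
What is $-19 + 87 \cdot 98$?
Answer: $8507$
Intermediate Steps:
$-19 + 87 \cdot 98 = -19 + 8526 = 8507$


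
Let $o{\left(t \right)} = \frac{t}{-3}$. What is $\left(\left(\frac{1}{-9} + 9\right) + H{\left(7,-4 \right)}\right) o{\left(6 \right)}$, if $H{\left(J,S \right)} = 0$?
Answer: $- \frac{160}{9} \approx -17.778$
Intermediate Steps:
$o{\left(t \right)} = - \frac{t}{3}$ ($o{\left(t \right)} = t \left(- \frac{1}{3}\right) = - \frac{t}{3}$)
$\left(\left(\frac{1}{-9} + 9\right) + H{\left(7,-4 \right)}\right) o{\left(6 \right)} = \left(\left(\frac{1}{-9} + 9\right) + 0\right) \left(\left(- \frac{1}{3}\right) 6\right) = \left(\left(- \frac{1}{9} + 9\right) + 0\right) \left(-2\right) = \left(\frac{80}{9} + 0\right) \left(-2\right) = \frac{80}{9} \left(-2\right) = - \frac{160}{9}$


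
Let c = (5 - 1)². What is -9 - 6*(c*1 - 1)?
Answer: -99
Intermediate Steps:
c = 16 (c = 4² = 16)
-9 - 6*(c*1 - 1) = -9 - 6*(16*1 - 1) = -9 - 6*(16 - 1) = -9 - 6*15 = -9 - 90 = -99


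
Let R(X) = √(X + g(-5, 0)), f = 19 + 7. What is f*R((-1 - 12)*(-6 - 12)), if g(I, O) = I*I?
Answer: 26*√259 ≈ 418.43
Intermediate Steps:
g(I, O) = I²
f = 26
R(X) = √(25 + X) (R(X) = √(X + (-5)²) = √(X + 25) = √(25 + X))
f*R((-1 - 12)*(-6 - 12)) = 26*√(25 + (-1 - 12)*(-6 - 12)) = 26*√(25 - 13*(-18)) = 26*√(25 + 234) = 26*√259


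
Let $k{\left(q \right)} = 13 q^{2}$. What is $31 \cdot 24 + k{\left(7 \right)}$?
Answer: $1381$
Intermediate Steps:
$31 \cdot 24 + k{\left(7 \right)} = 31 \cdot 24 + 13 \cdot 7^{2} = 744 + 13 \cdot 49 = 744 + 637 = 1381$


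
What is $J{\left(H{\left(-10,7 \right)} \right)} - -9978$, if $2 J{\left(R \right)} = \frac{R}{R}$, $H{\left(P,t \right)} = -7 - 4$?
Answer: $\frac{19957}{2} \approx 9978.5$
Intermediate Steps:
$H{\left(P,t \right)} = -11$
$J{\left(R \right)} = \frac{1}{2}$ ($J{\left(R \right)} = \frac{R \frac{1}{R}}{2} = \frac{1}{2} \cdot 1 = \frac{1}{2}$)
$J{\left(H{\left(-10,7 \right)} \right)} - -9978 = \frac{1}{2} - -9978 = \frac{1}{2} + 9978 = \frac{19957}{2}$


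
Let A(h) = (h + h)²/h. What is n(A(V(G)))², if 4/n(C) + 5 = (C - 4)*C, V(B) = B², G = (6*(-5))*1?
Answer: 16/167588429904025 ≈ 9.5472e-14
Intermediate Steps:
G = -30 (G = -30*1 = -30)
A(h) = 4*h (A(h) = (2*h)²/h = (4*h²)/h = 4*h)
n(C) = 4/(-5 + C*(-4 + C)) (n(C) = 4/(-5 + (C - 4)*C) = 4/(-5 + (-4 + C)*C) = 4/(-5 + C*(-4 + C)))
n(A(V(G)))² = (4/(-5 + (4*(-30)²)² - 16*(-30)²))² = (4/(-5 + (4*900)² - 16*900))² = (4/(-5 + 3600² - 4*3600))² = (4/(-5 + 12960000 - 14400))² = (4/12945595)² = 16/167588429904025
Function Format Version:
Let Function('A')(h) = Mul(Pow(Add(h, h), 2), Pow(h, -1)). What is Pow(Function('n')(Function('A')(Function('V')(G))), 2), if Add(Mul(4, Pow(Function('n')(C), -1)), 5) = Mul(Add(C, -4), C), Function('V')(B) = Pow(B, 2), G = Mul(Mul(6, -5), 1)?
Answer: Rational(16, 167588429904025) ≈ 9.5472e-14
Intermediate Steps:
G = -30 (G = Mul(-30, 1) = -30)
Function('A')(h) = Mul(4, h) (Function('A')(h) = Mul(Pow(Mul(2, h), 2), Pow(h, -1)) = Mul(Mul(4, Pow(h, 2)), Pow(h, -1)) = Mul(4, h))
Function('n')(C) = Mul(4, Pow(Add(-5, Mul(C, Add(-4, C))), -1)) (Function('n')(C) = Mul(4, Pow(Add(-5, Mul(Add(C, -4), C)), -1)) = Mul(4, Pow(Add(-5, Mul(Add(-4, C), C)), -1)) = Mul(4, Pow(Add(-5, Mul(C, Add(-4, C))), -1)))
Pow(Function('n')(Function('A')(Function('V')(G))), 2) = Pow(Mul(4, Pow(Add(-5, Pow(Mul(4, Pow(-30, 2)), 2), Mul(-4, Mul(4, Pow(-30, 2)))), -1)), 2) = Pow(Mul(4, Pow(Add(-5, Pow(Mul(4, 900), 2), Mul(-4, Mul(4, 900))), -1)), 2) = Pow(Mul(4, Pow(Add(-5, Pow(3600, 2), Mul(-4, 3600)), -1)), 2) = Pow(Mul(4, Pow(Add(-5, 12960000, -14400), -1)), 2) = Pow(Mul(4, Pow(12945595, -1)), 2) = Pow(Mul(4, Rational(1, 12945595)), 2) = Pow(Rational(4, 12945595), 2) = Rational(16, 167588429904025)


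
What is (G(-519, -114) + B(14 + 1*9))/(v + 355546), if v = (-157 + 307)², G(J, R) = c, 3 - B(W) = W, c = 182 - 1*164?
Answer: -1/189023 ≈ -5.2904e-6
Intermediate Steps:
c = 18 (c = 182 - 164 = 18)
B(W) = 3 - W
G(J, R) = 18
v = 22500 (v = 150² = 22500)
(G(-519, -114) + B(14 + 1*9))/(v + 355546) = (18 + (3 - (14 + 1*9)))/(22500 + 355546) = (18 + (3 - (14 + 9)))/378046 = (18 + (3 - 1*23))*(1/378046) = (18 + (3 - 23))*(1/378046) = (18 - 20)*(1/378046) = -2*1/378046 = -1/189023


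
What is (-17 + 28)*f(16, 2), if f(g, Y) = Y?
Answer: 22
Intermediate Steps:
(-17 + 28)*f(16, 2) = (-17 + 28)*2 = 11*2 = 22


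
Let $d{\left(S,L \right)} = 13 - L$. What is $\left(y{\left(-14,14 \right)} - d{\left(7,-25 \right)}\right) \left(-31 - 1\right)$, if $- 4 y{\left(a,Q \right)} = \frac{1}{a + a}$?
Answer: $\frac{8510}{7} \approx 1215.7$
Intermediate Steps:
$y{\left(a,Q \right)} = - \frac{1}{8 a}$ ($y{\left(a,Q \right)} = - \frac{1}{4 \left(a + a\right)} = - \frac{1}{4 \cdot 2 a} = - \frac{\frac{1}{2} \frac{1}{a}}{4} = - \frac{1}{8 a}$)
$\left(y{\left(-14,14 \right)} - d{\left(7,-25 \right)}\right) \left(-31 - 1\right) = \left(- \frac{1}{8 \left(-14\right)} - \left(13 - -25\right)\right) \left(-31 - 1\right) = \left(\left(- \frac{1}{8}\right) \left(- \frac{1}{14}\right) - \left(13 + 25\right)\right) \left(-31 - 1\right) = \left(\frac{1}{112} - 38\right) \left(-32\right) = \left(- \frac{4255}{112}\right) \left(-32\right) = \frac{8510}{7}$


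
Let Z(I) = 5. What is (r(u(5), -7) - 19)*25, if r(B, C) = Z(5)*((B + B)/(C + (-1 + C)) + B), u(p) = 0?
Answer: -475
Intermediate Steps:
r(B, C) = 5*B + 10*B/(-1 + 2*C) (r(B, C) = 5*((B + B)/(C + (-1 + C)) + B) = 5*((2*B)/(-1 + 2*C) + B) = 5*(2*B/(-1 + 2*C) + B) = 5*(B + 2*B/(-1 + 2*C)) = 5*B + 10*B/(-1 + 2*C))
(r(u(5), -7) - 19)*25 = (5*0*(1 + 2*(-7))/(-1 + 2*(-7)) - 19)*25 = (5*0*(1 - 14)/(-1 - 14) - 19)*25 = (5*0*(-13)/(-15) - 19)*25 = (5*0*(-1/15)*(-13) - 19)*25 = (0 - 19)*25 = -19*25 = -475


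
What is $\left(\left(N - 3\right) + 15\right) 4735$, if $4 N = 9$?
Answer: $\frac{269895}{4} \approx 67474.0$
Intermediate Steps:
$N = \frac{9}{4}$ ($N = \frac{1}{4} \cdot 9 = \frac{9}{4} \approx 2.25$)
$\left(\left(N - 3\right) + 15\right) 4735 = \left(\left(\frac{9}{4} - 3\right) + 15\right) 4735 = \left(- \frac{3}{4} + 15\right) 4735 = \frac{57}{4} \cdot 4735 = \frac{269895}{4}$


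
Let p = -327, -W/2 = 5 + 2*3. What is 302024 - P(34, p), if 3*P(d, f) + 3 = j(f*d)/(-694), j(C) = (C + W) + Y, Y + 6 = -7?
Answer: 628804897/2082 ≈ 3.0202e+5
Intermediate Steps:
Y = -13 (Y = -6 - 7 = -13)
W = -22 (W = -2*(5 + 2*3) = -2*(5 + 6) = -2*11 = -22)
j(C) = -35 + C (j(C) = (C - 22) - 13 = (-22 + C) - 13 = -35 + C)
P(d, f) = -2047/2082 - d*f/2082 (P(d, f) = -1 + ((-35 + f*d)/(-694))/3 = -1 + ((-35 + d*f)*(-1/694))/3 = -1 + (35/694 - d*f/694)/3 = -1 + (35/2082 - d*f/2082) = -2047/2082 - d*f/2082)
302024 - P(34, p) = 302024 - (-2047/2082 - 1/2082*34*(-327)) = 302024 - (-2047/2082 + 1853/347) = 302024 - 1*9071/2082 = 302024 - 9071/2082 = 628804897/2082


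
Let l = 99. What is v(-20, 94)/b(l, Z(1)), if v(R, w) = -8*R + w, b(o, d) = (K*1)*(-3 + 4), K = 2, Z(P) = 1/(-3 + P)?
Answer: 127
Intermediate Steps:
b(o, d) = 2 (b(o, d) = (2*1)*(-3 + 4) = 2*1 = 2)
v(R, w) = w - 8*R
v(-20, 94)/b(l, Z(1)) = (94 - 8*(-20))/2 = (94 + 160)*(½) = 254*(½) = 127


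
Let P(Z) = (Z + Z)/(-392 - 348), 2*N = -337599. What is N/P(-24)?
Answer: -20818605/8 ≈ -2.6023e+6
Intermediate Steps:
N = -337599/2 (N = (½)*(-337599) = -337599/2 ≈ -1.6880e+5)
P(Z) = -Z/370 (P(Z) = (2*Z)/(-740) = (2*Z)*(-1/740) = -Z/370)
N/P(-24) = -337599/(2*((-1/370*(-24)))) = -337599/(2*12/185) = -337599/2*185/12 = -20818605/8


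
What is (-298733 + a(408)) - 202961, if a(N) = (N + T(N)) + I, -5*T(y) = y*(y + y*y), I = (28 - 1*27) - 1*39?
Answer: -70590396/5 ≈ -1.4118e+7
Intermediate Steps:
I = -38 (I = (28 - 27) - 39 = 1 - 39 = -38)
T(y) = -y*(y + y²)/5 (T(y) = -y*(y + y*y)/5 = -y*(y + y²)/5)
a(N) = -38 + N + N²*(-1 - N)/5 (a(N) = (N + N²*(-1 - N)/5) - 38 = -38 + N + N²*(-1 - N)/5)
(-298733 + a(408)) - 202961 = (-298733 + (-38 + 408 - ⅕*408² - ⅕*408³)) - 202961 = (-298733 + (-38 + 408 - ⅕*166464 - ⅕*67917312)) - 202961 = (-298733 + (-38 + 408 - 166464/5 - 67917312/5)) - 202961 = (-298733 - 68081926/5) - 202961 = -69575591/5 - 202961 = -70590396/5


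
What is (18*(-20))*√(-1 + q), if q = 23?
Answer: -360*√22 ≈ -1688.5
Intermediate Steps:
(18*(-20))*√(-1 + q) = (18*(-20))*√(-1 + 23) = -360*√22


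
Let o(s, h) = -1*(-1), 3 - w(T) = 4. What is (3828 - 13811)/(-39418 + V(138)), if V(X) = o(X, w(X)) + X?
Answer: 9983/39279 ≈ 0.25416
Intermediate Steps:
w(T) = -1 (w(T) = 3 - 1*4 = 3 - 4 = -1)
o(s, h) = 1
V(X) = 1 + X
(3828 - 13811)/(-39418 + V(138)) = (3828 - 13811)/(-39418 + (1 + 138)) = -9983/(-39418 + 139) = -9983/(-39279) = -9983*(-1/39279) = 9983/39279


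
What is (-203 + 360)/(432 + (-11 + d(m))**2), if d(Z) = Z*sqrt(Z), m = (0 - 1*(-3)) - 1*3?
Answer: 157/553 ≈ 0.28391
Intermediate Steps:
m = 0 (m = (0 + 3) - 3 = 3 - 3 = 0)
d(Z) = Z**(3/2)
(-203 + 360)/(432 + (-11 + d(m))**2) = (-203 + 360)/(432 + (-11 + 0**(3/2))**2) = 157/(432 + (-11 + 0)**2) = 157/(432 + (-11)**2) = 157/(432 + 121) = 157/553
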